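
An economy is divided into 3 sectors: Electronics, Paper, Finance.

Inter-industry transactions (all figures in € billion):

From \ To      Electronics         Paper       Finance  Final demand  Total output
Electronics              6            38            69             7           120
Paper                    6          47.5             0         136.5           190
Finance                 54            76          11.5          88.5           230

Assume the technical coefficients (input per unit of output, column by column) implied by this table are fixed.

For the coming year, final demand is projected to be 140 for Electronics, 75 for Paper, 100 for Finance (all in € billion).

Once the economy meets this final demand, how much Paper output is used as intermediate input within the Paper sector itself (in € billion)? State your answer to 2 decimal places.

Technical coefficients a_ij = z_ij / X_j:
  a_EE = 6/120 = 0.05, a_PE = 6/120 = 0.05, a_FE = 54/120 = 0.45
  a_EP = 38/190 = 0.20, a_PP = 47.5/190 = 0.25, a_FP = 76/190 = 0.40
  a_EF = 69/230 = 0.30, a_PF = 0/230 = 0.00, a_FF = 11.5/230 = 0.05
I − A =
  [   0.95    -0.20    -0.30]
  [  -0.05     0.75     0.00]
  [  -0.45    -0.40     0.95]
Cofactors of I−A, C_ij = (−1)^(i+j)·(minor ij) (rows/columns in the sector order above):
  C_11 = (0.75)(0.95) − (0.00)(-0.40) = 0.7125
  C_12 = −[(-0.05)(0.95) − (0.00)(-0.45)] = 0.0475
  C_13 = (-0.05)(-0.40) − (0.75)(-0.45) = 0.3575
  C_21 = −[(-0.20)(0.95) − (-0.30)(-0.40)] = 0.3100
  C_22 = (0.95)(0.95) − (-0.30)(-0.45) = 0.7675
  C_23 = −[(0.95)(-0.40) − (-0.20)(-0.45)] = 0.4700
  C_31 = (-0.20)(0.00) − (-0.30)(0.75) = 0.2250
  C_32 = −[(0.95)(0.00) − (-0.30)(-0.05)] = 0.0150
  C_33 = (0.95)(0.75) − (-0.20)(-0.05) = 0.7025
det(I−A) = Σ_j (I−A)_1j·C_1j = (0.95)(0.7125) + (-0.20)(0.0475) + (-0.30)(0.3575) = 0.560125
adj(I−A) = Cᵀ =
  [ 0.7125   0.3100   0.2250]
  [ 0.0475   0.7675   0.0150]
  [ 0.3575   0.4700   0.7025]
(I − A)⁻¹ = adj(I−A) / det(I−A) ≈
  [   1.2720     0.5534     0.4017]
  [   0.0848     1.3702     0.0268]
  [   0.6383     0.8391     1.2542]
First solve x = (I − A)⁻¹ d = adj(I−A)·d / det(I−A); in particular x_P = (0.0475·140 + 0.7675·75 + 0.0150·100) / 0.560125 = 65.7125 / 0.560125 ≈ 117.3176.
Intermediate flow from P to P: z_PP = a_PP · x_P = 0.25 × 65.7125 / 0.560125 = 16.428125 / 0.560125 ≈ 29.33.

z_PP = 29.33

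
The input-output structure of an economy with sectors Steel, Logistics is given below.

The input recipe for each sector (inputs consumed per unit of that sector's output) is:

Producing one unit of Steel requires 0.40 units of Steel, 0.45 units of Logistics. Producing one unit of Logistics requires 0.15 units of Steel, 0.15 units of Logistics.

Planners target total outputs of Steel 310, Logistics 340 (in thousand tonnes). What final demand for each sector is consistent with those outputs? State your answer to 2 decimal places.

I − A =
  [   0.60    -0.15]
  [  -0.45     0.85]
d = (I − A) x:
  d_S = (+0.60)·310 + (-0.15)·340 = 135.00
  d_L = (-0.45)·310 + (+0.85)·340 = 149.50

d_S = 135.00, d_L = 149.50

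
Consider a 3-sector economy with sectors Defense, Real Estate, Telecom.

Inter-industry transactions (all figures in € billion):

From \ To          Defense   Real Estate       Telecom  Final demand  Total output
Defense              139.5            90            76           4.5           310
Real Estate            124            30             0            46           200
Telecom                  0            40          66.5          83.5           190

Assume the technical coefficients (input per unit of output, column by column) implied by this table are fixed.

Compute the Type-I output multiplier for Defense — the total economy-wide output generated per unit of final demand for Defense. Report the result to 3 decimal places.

m_1 = 5.763

Technical coefficients a_ij = z_ij / X_j:
  a_11 = 139.5/310 = 0.45, a_21 = 124/310 = 0.40, a_31 = 0/310 = 0.00
  a_12 = 90/200 = 0.45, a_22 = 30/200 = 0.15, a_32 = 40/200 = 0.20
  a_13 = 76/190 = 0.40, a_23 = 0/190 = 0.00, a_33 = 66.5/190 = 0.35
I − A =
  [   0.55    -0.45    -0.40]
  [  -0.40     0.85     0.00]
  [   0.00    -0.20     0.65]
Cofactors of I−A, C_ij = (−1)^(i+j)·(minor ij) (rows/columns in the sector order above):
  C_11 = (0.85)(0.65) − (0.00)(-0.20) = 0.5525
  C_12 = −[(-0.40)(0.65) − (0.00)(0.00)] = 0.2600
  C_13 = (-0.40)(-0.20) − (0.85)(0.00) = 0.0800
  C_21 = −[(-0.45)(0.65) − (-0.40)(-0.20)] = 0.3725
  C_22 = (0.55)(0.65) − (-0.40)(0.00) = 0.3575
  C_23 = −[(0.55)(-0.20) − (-0.45)(0.00)] = 0.1100
  C_31 = (-0.45)(0.00) − (-0.40)(0.85) = 0.3400
  C_32 = −[(0.55)(0.00) − (-0.40)(-0.40)] = 0.1600
  C_33 = (0.55)(0.85) − (-0.45)(-0.40) = 0.2875
det(I−A) = Σ_j (I−A)_1j·C_1j = (0.55)(0.5525) + (-0.45)(0.2600) + (-0.40)(0.0800) = 0.154875
adj(I−A) = Cᵀ =
  [ 0.5525   0.3725   0.3400]
  [ 0.2600   0.3575   0.1600]
  [ 0.0800   0.1100   0.2875]
(I − A)⁻¹ = adj(I−A) / det(I−A) ≈
  [   3.5674     2.4052     2.1953]
  [   1.6788     2.3083     1.0331]
  [   0.5165     0.7103     1.8563]
The output multiplier for sector j is the column-j sum of the Leontief inverse (I − A)⁻¹ = adj(I−A) / det(I−A).
Column 1 of adj(I−A): (0.5525, 0.2600, 0.0800); det(I−A) = 0.154875.
m_1 = (0.5525 + 0.2600 + 0.0800) / 0.154875 = 0.8925 / 0.154875 ≈ 5.763.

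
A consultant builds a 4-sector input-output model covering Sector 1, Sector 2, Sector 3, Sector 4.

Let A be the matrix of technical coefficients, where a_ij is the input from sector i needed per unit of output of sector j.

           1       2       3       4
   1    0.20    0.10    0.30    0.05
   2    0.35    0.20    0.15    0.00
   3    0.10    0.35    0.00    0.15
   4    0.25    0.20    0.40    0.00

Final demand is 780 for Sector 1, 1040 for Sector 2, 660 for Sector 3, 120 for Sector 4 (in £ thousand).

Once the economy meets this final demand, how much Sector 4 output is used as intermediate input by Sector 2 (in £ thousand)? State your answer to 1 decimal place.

z_42 = 535.8

I − A =
  [   0.80    -0.10    -0.30    -0.05]
  [  -0.35     0.80    -0.15     0.00]
  [  -0.10    -0.35     1.00    -0.15]
  [  -0.25    -0.20    -0.40     1.00]
Compute the cofactors C_ij = (−1)^(i+j)·(3×3 minor ij) of I−A; the adjugate is their transpose:
adj(I−A) = Cᵀ =
  [ 0.695000   0.225000   0.272500   0.075625]
  [ 0.349625   0.696250   0.230125   0.052000]
  [ 0.243000   0.314375   0.591500   0.100875]
  [ 0.340875   0.321250   0.350750   0.500750]
det(I−A) = Σ_j (I−A)_1j·C_1j = (0.80)(0.695000) + (-0.10)(0.349625) + (-0.30)(0.243000) + (-0.05)(0.340875) = 0.43109375
(I − A)⁻¹ = adj(I−A) / det(I−A) ≈
  [   1.6122     0.5219     0.6321     0.1754]
  [   0.8110     1.6151     0.5338     0.1206]
  [   0.5637     0.7292     1.3721     0.2340]
  [   0.7907     0.7452     0.8136     1.1616]
First solve x = (I − A)⁻¹ d = adj(I−A)·d / det(I−A); in particular x_2 = (0.349625·780 + 0.696250·1040 + 0.230125·660 + 0.052000·120) / 0.43109375 = 1154.93 / 0.43109375 ≈ 2679.069.
Intermediate flow from 4 to 2: z_42 = a_42 · x_2 = 0.20 × 1154.93 / 0.43109375 = 230.986 / 0.43109375 ≈ 535.8.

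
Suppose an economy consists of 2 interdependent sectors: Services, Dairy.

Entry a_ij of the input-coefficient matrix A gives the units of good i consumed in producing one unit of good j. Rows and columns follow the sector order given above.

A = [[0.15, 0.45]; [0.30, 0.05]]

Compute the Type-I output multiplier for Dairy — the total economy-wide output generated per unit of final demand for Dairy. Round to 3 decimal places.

m_2 = 1.933

I − A =
  [   0.85    -0.45]
  [  -0.30     0.95]
det(I−A) = (0.85)(0.95) − (-0.45)(-0.30) = 0.6725
adj(I−A) = [[0.95, 0.45], [0.30, 0.85]]
(I − A)⁻¹ = adj(I−A) / det(I−A) ≈
  [   1.4126     0.6691]
  [   0.4461     1.2639]
The output multiplier for sector j is the column-j sum of the Leontief inverse (I − A)⁻¹ = adj(I−A) / det(I−A).
Column 2 of adj(I−A): (0.45, 0.85); det(I−A) = 0.6725.
m_2 = (0.45 + 0.85) / 0.6725 = 1.30 / 0.6725 ≈ 1.933.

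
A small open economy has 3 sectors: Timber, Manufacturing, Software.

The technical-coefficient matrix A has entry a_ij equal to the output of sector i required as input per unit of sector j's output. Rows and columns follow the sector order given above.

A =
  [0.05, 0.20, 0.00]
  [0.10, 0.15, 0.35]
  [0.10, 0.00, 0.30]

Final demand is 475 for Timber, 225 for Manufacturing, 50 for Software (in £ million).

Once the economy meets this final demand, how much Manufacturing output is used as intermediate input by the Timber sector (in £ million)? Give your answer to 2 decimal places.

z_21 = 58.36

I − A =
  [   0.95    -0.20     0.00]
  [  -0.10     0.85    -0.35]
  [  -0.10     0.00     0.70]
Cofactors of I−A, C_ij = (−1)^(i+j)·(minor ij) (rows/columns in the sector order above):
  C_11 = (0.85)(0.70) − (-0.35)(0.00) = 0.5950
  C_12 = −[(-0.10)(0.70) − (-0.35)(-0.10)] = 0.1050
  C_13 = (-0.10)(0.00) − (0.85)(-0.10) = 0.0850
  C_21 = −[(-0.20)(0.70) − (0.00)(0.00)] = 0.1400
  C_22 = (0.95)(0.70) − (0.00)(-0.10) = 0.6650
  C_23 = −[(0.95)(0.00) − (-0.20)(-0.10)] = 0.0200
  C_31 = (-0.20)(-0.35) − (0.00)(0.85) = 0.0700
  C_32 = −[(0.95)(-0.35) − (0.00)(-0.10)] = 0.3325
  C_33 = (0.95)(0.85) − (-0.20)(-0.10) = 0.7875
det(I−A) = Σ_j (I−A)_1j·C_1j = (0.95)(0.5950) + (-0.20)(0.1050) + (0.00)(0.0850) = 0.54425
adj(I−A) = Cᵀ =
  [ 0.5950   0.1400   0.0700]
  [ 0.1050   0.6650   0.3325]
  [ 0.0850   0.0200   0.7875]
(I − A)⁻¹ = adj(I−A) / det(I−A) ≈
  [   1.0932     0.2572     0.1286]
  [   0.1929     1.2219     0.6109]
  [   0.1562     0.0367     1.4469]
First solve x = (I − A)⁻¹ d = adj(I−A)·d / det(I−A); in particular x_1 = (0.5950·475 + 0.1400·225 + 0.0700·50) / 0.54425 = 317.625 / 0.54425 ≈ 583.6013.
Intermediate flow from 2 to 1: z_21 = a_21 · x_1 = 0.10 × 317.625 / 0.54425 = 31.7625 / 0.54425 ≈ 58.36.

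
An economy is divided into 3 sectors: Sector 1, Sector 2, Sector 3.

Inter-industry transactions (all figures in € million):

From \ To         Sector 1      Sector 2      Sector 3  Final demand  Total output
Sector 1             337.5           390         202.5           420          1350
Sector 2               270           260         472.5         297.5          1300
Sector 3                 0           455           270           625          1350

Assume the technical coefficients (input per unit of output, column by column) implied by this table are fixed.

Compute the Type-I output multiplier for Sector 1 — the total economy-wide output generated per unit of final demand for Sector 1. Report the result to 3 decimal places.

Technical coefficients a_ij = z_ij / X_j:
  a_11 = 337.5/1350 = 0.25, a_21 = 270/1350 = 0.20, a_31 = 0/1350 = 0.00
  a_12 = 390/1300 = 0.30, a_22 = 260/1300 = 0.20, a_32 = 455/1300 = 0.35
  a_13 = 202.5/1350 = 0.15, a_23 = 472.5/1350 = 0.35, a_33 = 270/1350 = 0.20
I − A =
  [   0.75    -0.30    -0.15]
  [  -0.20     0.80    -0.35]
  [   0.00    -0.35     0.80]
Cofactors of I−A, C_ij = (−1)^(i+j)·(minor ij) (rows/columns in the sector order above):
  C_11 = (0.80)(0.80) − (-0.35)(-0.35) = 0.5175
  C_12 = −[(-0.20)(0.80) − (-0.35)(0.00)] = 0.1600
  C_13 = (-0.20)(-0.35) − (0.80)(0.00) = 0.0700
  C_21 = −[(-0.30)(0.80) − (-0.15)(-0.35)] = 0.2925
  C_22 = (0.75)(0.80) − (-0.15)(0.00) = 0.6000
  C_23 = −[(0.75)(-0.35) − (-0.30)(0.00)] = 0.2625
  C_31 = (-0.30)(-0.35) − (-0.15)(0.80) = 0.2250
  C_32 = −[(0.75)(-0.35) − (-0.15)(-0.20)] = 0.2925
  C_33 = (0.75)(0.80) − (-0.30)(-0.20) = 0.5400
det(I−A) = Σ_j (I−A)_1j·C_1j = (0.75)(0.5175) + (-0.30)(0.1600) + (-0.15)(0.0700) = 0.329625
adj(I−A) = Cᵀ =
  [ 0.5175   0.2925   0.2250]
  [ 0.1600   0.6000   0.2925]
  [ 0.0700   0.2625   0.5400]
(I − A)⁻¹ = adj(I−A) / det(I−A) ≈
  [   1.5700     0.8874     0.6826]
  [   0.4854     1.8203     0.8874]
  [   0.2124     0.7964     1.6382]
The output multiplier for sector j is the column-j sum of the Leontief inverse (I − A)⁻¹ = adj(I−A) / det(I−A).
Column 1 of adj(I−A): (0.5175, 0.1600, 0.0700); det(I−A) = 0.329625.
m_1 = (0.5175 + 0.1600 + 0.0700) / 0.329625 = 0.7475 / 0.329625 ≈ 2.268.

m_1 = 2.268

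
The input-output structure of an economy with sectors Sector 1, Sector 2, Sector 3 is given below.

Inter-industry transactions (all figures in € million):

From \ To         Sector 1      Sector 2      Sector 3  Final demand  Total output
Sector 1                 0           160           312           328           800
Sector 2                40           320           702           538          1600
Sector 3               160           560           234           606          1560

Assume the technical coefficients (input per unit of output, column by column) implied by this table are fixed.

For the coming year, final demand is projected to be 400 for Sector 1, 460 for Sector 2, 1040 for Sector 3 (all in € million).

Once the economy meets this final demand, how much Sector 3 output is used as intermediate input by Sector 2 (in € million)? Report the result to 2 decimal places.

Technical coefficients a_ij = z_ij / X_j:
  a_11 = 0/800 = 0.00, a_21 = 40/800 = 0.05, a_31 = 160/800 = 0.20
  a_12 = 160/1600 = 0.10, a_22 = 320/1600 = 0.20, a_32 = 560/1600 = 0.35
  a_13 = 312/1560 = 0.20, a_23 = 702/1560 = 0.45, a_33 = 234/1560 = 0.15
I − A =
  [   1.00    -0.10    -0.20]
  [  -0.05     0.80    -0.45]
  [  -0.20    -0.35     0.85]
Cofactors of I−A, C_ij = (−1)^(i+j)·(minor ij) (rows/columns in the sector order above):
  C_11 = (0.80)(0.85) − (-0.45)(-0.35) = 0.5225
  C_12 = −[(-0.05)(0.85) − (-0.45)(-0.20)] = 0.1325
  C_13 = (-0.05)(-0.35) − (0.80)(-0.20) = 0.1775
  C_21 = −[(-0.10)(0.85) − (-0.20)(-0.35)] = 0.1550
  C_22 = (1.00)(0.85) − (-0.20)(-0.20) = 0.8100
  C_23 = −[(1.00)(-0.35) − (-0.10)(-0.20)] = 0.3700
  C_31 = (-0.10)(-0.45) − (-0.20)(0.80) = 0.2050
  C_32 = −[(1.00)(-0.45) − (-0.20)(-0.05)] = 0.4600
  C_33 = (1.00)(0.80) − (-0.10)(-0.05) = 0.7950
det(I−A) = Σ_j (I−A)_1j·C_1j = (1.00)(0.5225) + (-0.10)(0.1325) + (-0.20)(0.1775) = 0.47375
adj(I−A) = Cᵀ =
  [ 0.5225   0.1550   0.2050]
  [ 0.1325   0.8100   0.4600]
  [ 0.1775   0.3700   0.7950]
(I − A)⁻¹ = adj(I−A) / det(I−A) ≈
  [   1.1029     0.3272     0.4327]
  [   0.2797     1.7098     0.9710]
  [   0.3747     0.7810     1.6781]
First solve x = (I − A)⁻¹ d = adj(I−A)·d / det(I−A); in particular x_2 = (0.1325·400 + 0.8100·460 + 0.4600·1040) / 0.47375 = 904.00 / 0.47375 ≈ 1908.1794.
Intermediate flow from 3 to 2: z_32 = a_32 · x_2 = 0.35 × 904.00 / 0.47375 = 316.40 / 0.47375 ≈ 667.86.

z_32 = 667.86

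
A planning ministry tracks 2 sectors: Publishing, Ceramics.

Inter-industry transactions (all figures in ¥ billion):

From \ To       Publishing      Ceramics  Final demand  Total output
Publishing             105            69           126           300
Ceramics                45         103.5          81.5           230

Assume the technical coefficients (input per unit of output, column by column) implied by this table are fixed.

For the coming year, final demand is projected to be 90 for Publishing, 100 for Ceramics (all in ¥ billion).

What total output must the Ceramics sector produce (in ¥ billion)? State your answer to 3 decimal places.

x_C = 251.200

Technical coefficients a_ij = z_ij / X_j:
  a_PP = 105/300 = 0.35, a_CP = 45/300 = 0.15
  a_PC = 69/230 = 0.30, a_CC = 103.5/230 = 0.45
I − A =
  [   0.65    -0.30]
  [  -0.15     0.55]
det(I−A) = (0.65)(0.55) − (-0.30)(-0.15) = 0.3125
adj(I−A) = [[0.55, 0.30], [0.15, 0.65]]
(I − A)⁻¹ = adj(I−A) / det(I−A) ≈
  [   1.7600     0.9600]
  [   0.4800     2.0800]
x = (I − A)⁻¹ d = adj(I−A)·d / det(I−A), with det(I−A) = 0.3125:
  x_P = (0.55·90 + 0.30·100) / 0.3125 = 79.50 / 0.3125 = 254.400
  x_C = (0.15·90 + 0.65·100) / 0.3125 = 78.50 / 0.3125 = 251.200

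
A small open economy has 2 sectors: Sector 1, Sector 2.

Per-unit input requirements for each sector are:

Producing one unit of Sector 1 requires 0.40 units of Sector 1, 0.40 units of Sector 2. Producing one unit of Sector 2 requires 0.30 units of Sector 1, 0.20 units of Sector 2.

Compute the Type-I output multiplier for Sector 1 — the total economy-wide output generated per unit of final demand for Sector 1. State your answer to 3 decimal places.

m_1 = 3.333

I − A =
  [   0.60    -0.30]
  [  -0.40     0.80]
det(I−A) = (0.60)(0.80) − (-0.30)(-0.40) = 0.3600
adj(I−A) = [[0.80, 0.30], [0.40, 0.60]]
(I − A)⁻¹ = adj(I−A) / det(I−A) ≈
  [   2.2222     0.8333]
  [   1.1111     1.6667]
The output multiplier for sector j is the column-j sum of the Leontief inverse (I − A)⁻¹ = adj(I−A) / det(I−A).
Column 1 of adj(I−A): (0.80, 0.40); det(I−A) = 0.3600.
m_1 = (0.80 + 0.40) / 0.3600 = 1.20 / 0.3600 ≈ 3.333.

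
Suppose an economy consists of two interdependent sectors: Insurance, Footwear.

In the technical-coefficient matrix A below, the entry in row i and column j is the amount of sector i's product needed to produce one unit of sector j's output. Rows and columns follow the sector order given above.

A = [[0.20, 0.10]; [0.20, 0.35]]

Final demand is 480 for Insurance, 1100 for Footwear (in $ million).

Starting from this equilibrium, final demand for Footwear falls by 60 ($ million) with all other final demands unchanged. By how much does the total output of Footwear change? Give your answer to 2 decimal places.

Δx_2 = -96.00

I − A =
  [   0.80    -0.10]
  [  -0.20     0.65]
det(I−A) = (0.80)(0.65) − (-0.10)(-0.20) = 0.5000
adj(I−A) = [[0.65, 0.10], [0.20, 0.80]]
(I − A)⁻¹ = adj(I−A) / det(I−A) ≈
  [   1.3000     0.2000]
  [   0.4000     1.6000]
Δx = (I − A)⁻¹ Δd with Δd having -60 in the Footwear component and 0 elsewhere.
So Δx_2 = L_22 · (-60), where L_22 = adj(I−A)_22 / det(I−A) = 0.80 / 0.5000.
Δx_2 = 0.80 × (-60) / 0.5000 = -48.00 / 0.5000 = -96.00.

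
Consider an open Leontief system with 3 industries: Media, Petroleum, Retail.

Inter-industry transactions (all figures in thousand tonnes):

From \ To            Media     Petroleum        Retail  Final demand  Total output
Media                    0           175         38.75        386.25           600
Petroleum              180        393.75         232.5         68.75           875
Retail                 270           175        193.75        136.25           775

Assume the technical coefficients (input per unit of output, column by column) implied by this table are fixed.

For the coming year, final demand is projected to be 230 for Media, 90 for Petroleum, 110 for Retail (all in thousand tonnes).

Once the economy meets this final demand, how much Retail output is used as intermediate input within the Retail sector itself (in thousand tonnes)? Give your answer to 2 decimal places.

z_RR = 142.13

Technical coefficients a_ij = z_ij / X_j:
  a_MM = 0/600 = 0.00, a_PM = 180/600 = 0.30, a_RM = 270/600 = 0.45
  a_MP = 175/875 = 0.20, a_PP = 393.75/875 = 0.45, a_RP = 175/875 = 0.20
  a_MR = 38.75/775 = 0.05, a_PR = 232.5/775 = 0.30, a_RR = 193.75/775 = 0.25
I − A =
  [   1.00    -0.20    -0.05]
  [  -0.30     0.55    -0.30]
  [  -0.45    -0.20     0.75]
Cofactors of I−A, C_ij = (−1)^(i+j)·(minor ij) (rows/columns in the sector order above):
  C_11 = (0.55)(0.75) − (-0.30)(-0.20) = 0.3525
  C_12 = −[(-0.30)(0.75) − (-0.30)(-0.45)] = 0.3600
  C_13 = (-0.30)(-0.20) − (0.55)(-0.45) = 0.3075
  C_21 = −[(-0.20)(0.75) − (-0.05)(-0.20)] = 0.1600
  C_22 = (1.00)(0.75) − (-0.05)(-0.45) = 0.7275
  C_23 = −[(1.00)(-0.20) − (-0.20)(-0.45)] = 0.2900
  C_31 = (-0.20)(-0.30) − (-0.05)(0.55) = 0.0875
  C_32 = −[(1.00)(-0.30) − (-0.05)(-0.30)] = 0.3150
  C_33 = (1.00)(0.55) − (-0.20)(-0.30) = 0.4900
det(I−A) = Σ_j (I−A)_1j·C_1j = (1.00)(0.3525) + (-0.20)(0.3600) + (-0.05)(0.3075) = 0.265125
adj(I−A) = Cᵀ =
  [ 0.3525   0.1600   0.0875]
  [ 0.3600   0.7275   0.3150]
  [ 0.3075   0.2900   0.4900]
(I − A)⁻¹ = adj(I−A) / det(I−A) ≈
  [   1.3296     0.6035     0.3300]
  [   1.3579     2.7440     1.1881]
  [   1.1598     1.0938     1.8482]
First solve x = (I − A)⁻¹ d = adj(I−A)·d / det(I−A); in particular x_R = (0.3075·230 + 0.2900·90 + 0.4900·110) / 0.265125 = 150.725 / 0.265125 ≈ 568.5054.
Intermediate flow from R to R: z_RR = a_RR · x_R = 0.25 × 150.725 / 0.265125 = 37.68125 / 0.265125 ≈ 142.13.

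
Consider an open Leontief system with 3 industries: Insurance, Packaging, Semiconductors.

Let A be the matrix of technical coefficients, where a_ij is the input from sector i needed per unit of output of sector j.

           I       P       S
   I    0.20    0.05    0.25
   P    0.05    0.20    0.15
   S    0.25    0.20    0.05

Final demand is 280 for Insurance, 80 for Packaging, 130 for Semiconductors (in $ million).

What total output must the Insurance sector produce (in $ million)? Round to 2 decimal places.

x_I = 453.63

I − A =
  [   0.80    -0.05    -0.25]
  [  -0.05     0.80    -0.15]
  [  -0.25    -0.20     0.95]
Cofactors of I−A, C_ij = (−1)^(i+j)·(minor ij) (rows/columns in the sector order above):
  C_11 = (0.80)(0.95) − (-0.15)(-0.20) = 0.7300
  C_12 = −[(-0.05)(0.95) − (-0.15)(-0.25)] = 0.0850
  C_13 = (-0.05)(-0.20) − (0.80)(-0.25) = 0.2100
  C_21 = −[(-0.05)(0.95) − (-0.25)(-0.20)] = 0.0975
  C_22 = (0.80)(0.95) − (-0.25)(-0.25) = 0.6975
  C_23 = −[(0.80)(-0.20) − (-0.05)(-0.25)] = 0.1725
  C_31 = (-0.05)(-0.15) − (-0.25)(0.80) = 0.2075
  C_32 = −[(0.80)(-0.15) − (-0.25)(-0.05)] = 0.1325
  C_33 = (0.80)(0.80) − (-0.05)(-0.05) = 0.6375
det(I−A) = Σ_j (I−A)_1j·C_1j = (0.80)(0.7300) + (-0.05)(0.0850) + (-0.25)(0.2100) = 0.52725
adj(I−A) = Cᵀ =
  [ 0.7300   0.0975   0.2075]
  [ 0.0850   0.6975   0.1325]
  [ 0.2100   0.1725   0.6375]
(I − A)⁻¹ = adj(I−A) / det(I−A) ≈
  [   1.3845     0.1849     0.3936]
  [   0.1612     1.3229     0.2513]
  [   0.3983     0.3272     1.2091]
x = (I − A)⁻¹ d = adj(I−A)·d / det(I−A), with det(I−A) = 0.52725:
  x_I = (0.7300·280 + 0.0975·80 + 0.2075·130) / 0.52725 = 239.175 / 0.52725 ≈ 453.63
  x_P = (0.0850·280 + 0.6975·80 + 0.1325·130) / 0.52725 = 96.825 / 0.52725 ≈ 183.64
  x_S = (0.2100·280 + 0.1725·80 + 0.6375·130) / 0.52725 = 155.475 / 0.52725 ≈ 294.88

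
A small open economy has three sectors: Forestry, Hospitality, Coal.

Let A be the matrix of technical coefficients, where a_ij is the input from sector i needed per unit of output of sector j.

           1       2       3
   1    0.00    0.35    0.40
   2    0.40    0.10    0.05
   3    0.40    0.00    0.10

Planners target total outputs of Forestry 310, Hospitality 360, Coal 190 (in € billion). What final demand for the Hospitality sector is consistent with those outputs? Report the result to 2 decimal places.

d_2 = 190.50

I − A =
  [   1.00    -0.35    -0.40]
  [  -0.40     0.90    -0.05]
  [  -0.40     0.00     0.90]
d = (I − A) x:
  d_1 = (+1.00)·310 + (-0.35)·360 + (-0.40)·190 = 108.00
  d_2 = (-0.40)·310 + (+0.90)·360 + (-0.05)·190 = 190.50
  d_3 = (-0.40)·310 + (+0.00)·360 + (+0.90)·190 = 47.00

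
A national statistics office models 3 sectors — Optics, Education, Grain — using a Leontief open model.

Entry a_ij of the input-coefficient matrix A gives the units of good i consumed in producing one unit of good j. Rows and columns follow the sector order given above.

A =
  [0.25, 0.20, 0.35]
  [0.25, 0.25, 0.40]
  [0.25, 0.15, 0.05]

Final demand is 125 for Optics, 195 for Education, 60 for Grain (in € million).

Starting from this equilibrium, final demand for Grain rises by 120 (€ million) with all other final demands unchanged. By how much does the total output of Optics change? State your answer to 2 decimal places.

I − A =
  [   0.75    -0.20    -0.35]
  [  -0.25     0.75    -0.40]
  [  -0.25    -0.15     0.95]
Cofactors of I−A, C_ij = (−1)^(i+j)·(minor ij) (rows/columns in the sector order above):
  C_11 = (0.75)(0.95) − (-0.40)(-0.15) = 0.6525
  C_12 = −[(-0.25)(0.95) − (-0.40)(-0.25)] = 0.3375
  C_13 = (-0.25)(-0.15) − (0.75)(-0.25) = 0.2250
  C_21 = −[(-0.20)(0.95) − (-0.35)(-0.15)] = 0.2425
  C_22 = (0.75)(0.95) − (-0.35)(-0.25) = 0.6250
  C_23 = −[(0.75)(-0.15) − (-0.20)(-0.25)] = 0.1625
  C_31 = (-0.20)(-0.40) − (-0.35)(0.75) = 0.3425
  C_32 = −[(0.75)(-0.40) − (-0.35)(-0.25)] = 0.3875
  C_33 = (0.75)(0.75) − (-0.20)(-0.25) = 0.5125
det(I−A) = Σ_j (I−A)_1j·C_1j = (0.75)(0.6525) + (-0.20)(0.3375) + (-0.35)(0.2250) = 0.343125
adj(I−A) = Cᵀ =
  [ 0.6525   0.2425   0.3425]
  [ 0.3375   0.6250   0.3875]
  [ 0.2250   0.1625   0.5125]
(I − A)⁻¹ = adj(I−A) / det(I−A) ≈
  [   1.9016     0.7067     0.9982]
  [   0.9836     1.8215     1.1293]
  [   0.6557     0.4736     1.4936]
Δx = (I − A)⁻¹ Δd with Δd having +120 in the Grain component and 0 elsewhere.
So Δx_O = L_OG · (+120), where L_OG = adj(I−A)_OG / det(I−A) = 0.3425 / 0.343125.
Δx_O = 0.3425 × (+120) / 0.343125 = 41.10 / 0.343125 ≈ 119.78.

Δx_O = 119.78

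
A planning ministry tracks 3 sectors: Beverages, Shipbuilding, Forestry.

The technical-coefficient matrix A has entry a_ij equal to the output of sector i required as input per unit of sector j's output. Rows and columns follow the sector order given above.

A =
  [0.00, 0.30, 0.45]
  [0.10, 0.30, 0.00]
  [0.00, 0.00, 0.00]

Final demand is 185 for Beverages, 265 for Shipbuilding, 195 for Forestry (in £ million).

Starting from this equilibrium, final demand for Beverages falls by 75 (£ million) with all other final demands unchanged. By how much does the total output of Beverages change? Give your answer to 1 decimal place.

I − A =
  [   1.00    -0.30    -0.45]
  [  -0.10     0.70     0.00]
  [   0.00     0.00     1.00]
Cofactors of I−A, C_ij = (−1)^(i+j)·(minor ij) (rows/columns in the sector order above):
  C_11 = (0.70)(1.00) − (0.00)(0.00) = 0.7000
  C_12 = −[(-0.10)(1.00) − (0.00)(0.00)] = 0.1000
  C_13 = (-0.10)(0.00) − (0.70)(0.00) = 0.0000
  C_21 = −[(-0.30)(1.00) − (-0.45)(0.00)] = 0.3000
  C_22 = (1.00)(1.00) − (-0.45)(0.00) = 1.0000
  C_23 = −[(1.00)(0.00) − (-0.30)(0.00)] = 0.0000
  C_31 = (-0.30)(0.00) − (-0.45)(0.70) = 0.3150
  C_32 = −[(1.00)(0.00) − (-0.45)(-0.10)] = 0.0450
  C_33 = (1.00)(0.70) − (-0.30)(-0.10) = 0.6700
det(I−A) = Σ_j (I−A)_1j·C_1j = (1.00)(0.7000) + (-0.30)(0.1000) + (-0.45)(0.0000) = 0.6700
adj(I−A) = Cᵀ =
  [ 0.7000   0.3000   0.3150]
  [ 0.1000   1.0000   0.0450]
  [ 0.0000   0.0000   0.6700]
(I − A)⁻¹ = adj(I−A) / det(I−A) ≈
  [   1.0448     0.4478     0.4701]
  [   0.1493     1.4925     0.0672]
  [   0.0000     0.0000     1.0000]
Δx = (I − A)⁻¹ Δd with Δd having -75 in the Beverages component and 0 elsewhere.
So Δx_1 = L_11 · (-75), where L_11 = adj(I−A)_11 / det(I−A) = 0.7000 / 0.6700.
Δx_1 = 0.7000 × (-75) / 0.6700 = -52.50 / 0.6700 ≈ -78.4.

Δx_1 = -78.4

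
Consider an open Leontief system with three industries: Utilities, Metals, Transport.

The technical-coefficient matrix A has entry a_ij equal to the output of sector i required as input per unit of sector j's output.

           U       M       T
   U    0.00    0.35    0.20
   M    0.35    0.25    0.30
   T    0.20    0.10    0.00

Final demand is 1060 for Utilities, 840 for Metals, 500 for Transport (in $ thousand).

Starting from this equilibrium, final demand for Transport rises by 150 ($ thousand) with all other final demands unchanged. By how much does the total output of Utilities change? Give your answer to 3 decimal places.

I − A =
  [   1.00    -0.35    -0.20]
  [  -0.35     0.75    -0.30]
  [  -0.20    -0.10     1.00]
Cofactors of I−A, C_ij = (−1)^(i+j)·(minor ij) (rows/columns in the sector order above):
  C_11 = (0.75)(1.00) − (-0.30)(-0.10) = 0.7200
  C_12 = −[(-0.35)(1.00) − (-0.30)(-0.20)] = 0.4100
  C_13 = (-0.35)(-0.10) − (0.75)(-0.20) = 0.1850
  C_21 = −[(-0.35)(1.00) − (-0.20)(-0.10)] = 0.3700
  C_22 = (1.00)(1.00) − (-0.20)(-0.20) = 0.9600
  C_23 = −[(1.00)(-0.10) − (-0.35)(-0.20)] = 0.1700
  C_31 = (-0.35)(-0.30) − (-0.20)(0.75) = 0.2550
  C_32 = −[(1.00)(-0.30) − (-0.20)(-0.35)] = 0.3700
  C_33 = (1.00)(0.75) − (-0.35)(-0.35) = 0.6275
det(I−A) = Σ_j (I−A)_1j·C_1j = (1.00)(0.7200) + (-0.35)(0.4100) + (-0.20)(0.1850) = 0.5395
adj(I−A) = Cᵀ =
  [ 0.7200   0.3700   0.2550]
  [ 0.4100   0.9600   0.3700]
  [ 0.1850   0.1700   0.6275]
(I − A)⁻¹ = adj(I−A) / det(I−A) ≈
  [   1.3346     0.6858     0.4727]
  [   0.7600     1.7794     0.6858]
  [   0.3429     0.3151     1.1631]
Δx = (I − A)⁻¹ Δd with Δd having +150 in the Transport component and 0 elsewhere.
So Δx_U = L_UT · (+150), where L_UT = adj(I−A)_UT / det(I−A) = 0.2550 / 0.5395.
Δx_U = 0.2550 × (+150) / 0.5395 = 38.25 / 0.5395 ≈ 70.899.

Δx_U = 70.899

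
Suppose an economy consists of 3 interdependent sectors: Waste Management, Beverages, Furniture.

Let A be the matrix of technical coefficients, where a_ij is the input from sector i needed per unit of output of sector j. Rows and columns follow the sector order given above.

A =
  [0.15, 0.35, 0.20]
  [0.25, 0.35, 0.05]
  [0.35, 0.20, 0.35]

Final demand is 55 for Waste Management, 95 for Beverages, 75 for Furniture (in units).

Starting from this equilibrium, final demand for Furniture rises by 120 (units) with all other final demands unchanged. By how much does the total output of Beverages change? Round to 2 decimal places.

Δx_B = 47.82

I − A =
  [   0.85    -0.35    -0.20]
  [  -0.25     0.65    -0.05]
  [  -0.35    -0.20     0.65]
Cofactors of I−A, C_ij = (−1)^(i+j)·(minor ij) (rows/columns in the sector order above):
  C_11 = (0.65)(0.65) − (-0.05)(-0.20) = 0.4125
  C_12 = −[(-0.25)(0.65) − (-0.05)(-0.35)] = 0.1800
  C_13 = (-0.25)(-0.20) − (0.65)(-0.35) = 0.2775
  C_21 = −[(-0.35)(0.65) − (-0.20)(-0.20)] = 0.2675
  C_22 = (0.85)(0.65) − (-0.20)(-0.35) = 0.4825
  C_23 = −[(0.85)(-0.20) − (-0.35)(-0.35)] = 0.2925
  C_31 = (-0.35)(-0.05) − (-0.20)(0.65) = 0.1475
  C_32 = −[(0.85)(-0.05) − (-0.20)(-0.25)] = 0.0925
  C_33 = (0.85)(0.65) − (-0.35)(-0.25) = 0.4650
det(I−A) = Σ_j (I−A)_1j·C_1j = (0.85)(0.4125) + (-0.35)(0.1800) + (-0.20)(0.2775) = 0.232125
adj(I−A) = Cᵀ =
  [ 0.4125   0.2675   0.1475]
  [ 0.1800   0.4825   0.0925]
  [ 0.2775   0.2925   0.4650]
(I − A)⁻¹ = adj(I−A) / det(I−A) ≈
  [   1.7771     1.1524     0.6354]
  [   0.7754     2.0786     0.3985]
  [   1.1955     1.2601     2.0032]
Δx = (I − A)⁻¹ Δd with Δd having +120 in the Furniture component and 0 elsewhere.
So Δx_B = L_BF · (+120), where L_BF = adj(I−A)_BF / det(I−A) = 0.0925 / 0.232125.
Δx_B = 0.0925 × (+120) / 0.232125 = 11.10 / 0.232125 ≈ 47.82.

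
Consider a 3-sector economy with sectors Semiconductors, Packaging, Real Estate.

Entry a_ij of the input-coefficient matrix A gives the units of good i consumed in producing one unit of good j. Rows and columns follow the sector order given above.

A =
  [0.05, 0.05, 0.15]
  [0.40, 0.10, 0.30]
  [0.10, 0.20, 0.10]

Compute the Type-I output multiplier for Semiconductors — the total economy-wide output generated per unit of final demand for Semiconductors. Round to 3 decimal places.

I − A =
  [   0.95    -0.05    -0.15]
  [  -0.40     0.90    -0.30]
  [  -0.10    -0.20     0.90]
Cofactors of I−A, C_ij = (−1)^(i+j)·(minor ij) (rows/columns in the sector order above):
  C_11 = (0.90)(0.90) − (-0.30)(-0.20) = 0.7500
  C_12 = −[(-0.40)(0.90) − (-0.30)(-0.10)] = 0.3900
  C_13 = (-0.40)(-0.20) − (0.90)(-0.10) = 0.1700
  C_21 = −[(-0.05)(0.90) − (-0.15)(-0.20)] = 0.0750
  C_22 = (0.95)(0.90) − (-0.15)(-0.10) = 0.8400
  C_23 = −[(0.95)(-0.20) − (-0.05)(-0.10)] = 0.1950
  C_31 = (-0.05)(-0.30) − (-0.15)(0.90) = 0.1500
  C_32 = −[(0.95)(-0.30) − (-0.15)(-0.40)] = 0.3450
  C_33 = (0.95)(0.90) − (-0.05)(-0.40) = 0.8350
det(I−A) = Σ_j (I−A)_1j·C_1j = (0.95)(0.7500) + (-0.05)(0.3900) + (-0.15)(0.1700) = 0.6675
adj(I−A) = Cᵀ =
  [ 0.7500   0.0750   0.1500]
  [ 0.3900   0.8400   0.3450]
  [ 0.1700   0.1950   0.8350]
(I − A)⁻¹ = adj(I−A) / det(I−A) ≈
  [   1.1236     0.1124     0.2247]
  [   0.5843     1.2584     0.5169]
  [   0.2547     0.2921     1.2509]
The output multiplier for sector j is the column-j sum of the Leontief inverse (I − A)⁻¹ = adj(I−A) / det(I−A).
Column S of adj(I−A): (0.7500, 0.3900, 0.1700); det(I−A) = 0.6675.
m_S = (0.7500 + 0.3900 + 0.1700) / 0.6675 = 1.31 / 0.6675 ≈ 1.963.

m_S = 1.963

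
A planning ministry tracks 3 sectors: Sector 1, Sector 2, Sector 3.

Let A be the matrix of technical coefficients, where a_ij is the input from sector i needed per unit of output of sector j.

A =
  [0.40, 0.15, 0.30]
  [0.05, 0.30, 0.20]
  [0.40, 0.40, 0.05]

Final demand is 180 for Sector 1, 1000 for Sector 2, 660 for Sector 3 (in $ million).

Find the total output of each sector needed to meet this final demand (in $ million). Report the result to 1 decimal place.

I − A =
  [   0.60    -0.15    -0.30]
  [  -0.05     0.70    -0.20]
  [  -0.40    -0.40     0.95]
Cofactors of I−A, C_ij = (−1)^(i+j)·(minor ij) (rows/columns in the sector order above):
  C_11 = (0.70)(0.95) − (-0.20)(-0.40) = 0.5850
  C_12 = −[(-0.05)(0.95) − (-0.20)(-0.40)] = 0.1275
  C_13 = (-0.05)(-0.40) − (0.70)(-0.40) = 0.3000
  C_21 = −[(-0.15)(0.95) − (-0.30)(-0.40)] = 0.2625
  C_22 = (0.60)(0.95) − (-0.30)(-0.40) = 0.4500
  C_23 = −[(0.60)(-0.40) − (-0.15)(-0.40)] = 0.3000
  C_31 = (-0.15)(-0.20) − (-0.30)(0.70) = 0.2400
  C_32 = −[(0.60)(-0.20) − (-0.30)(-0.05)] = 0.1350
  C_33 = (0.60)(0.70) − (-0.15)(-0.05) = 0.4125
det(I−A) = Σ_j (I−A)_1j·C_1j = (0.60)(0.5850) + (-0.15)(0.1275) + (-0.30)(0.3000) = 0.241875
adj(I−A) = Cᵀ =
  [ 0.5850   0.2625   0.2400]
  [ 0.1275   0.4500   0.1350]
  [ 0.3000   0.3000   0.4125]
(I − A)⁻¹ = adj(I−A) / det(I−A) ≈
  [   2.4186     1.0853     0.9922]
  [   0.5271     1.8605     0.5581]
  [   1.2403     1.2403     1.7054]
x = (I − A)⁻¹ d = adj(I−A)·d / det(I−A), with det(I−A) = 0.241875:
  x_1 = (0.5850·180 + 0.2625·1000 + 0.2400·660) / 0.241875 = 526.20 / 0.241875 ≈ 2175.5
  x_2 = (0.1275·180 + 0.4500·1000 + 0.1350·660) / 0.241875 = 562.05 / 0.241875 ≈ 2323.7
  x_3 = (0.3000·180 + 0.3000·1000 + 0.4125·660) / 0.241875 = 626.25 / 0.241875 ≈ 2589.1

x_1 = 2175.5, x_2 = 2323.7, x_3 = 2589.1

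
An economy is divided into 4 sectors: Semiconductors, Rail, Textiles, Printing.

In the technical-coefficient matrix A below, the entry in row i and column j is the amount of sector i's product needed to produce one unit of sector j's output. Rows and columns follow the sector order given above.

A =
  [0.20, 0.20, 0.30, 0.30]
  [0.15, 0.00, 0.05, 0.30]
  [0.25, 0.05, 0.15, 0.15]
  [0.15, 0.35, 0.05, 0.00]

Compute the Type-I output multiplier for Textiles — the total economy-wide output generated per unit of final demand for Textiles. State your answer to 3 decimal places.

m_T = 2.686

I − A =
  [   0.80    -0.20    -0.30    -0.30]
  [  -0.15     1.00    -0.05    -0.30]
  [  -0.25    -0.05     0.85    -0.15]
  [  -0.15    -0.35    -0.05     1.00]
Compute the cofactors C_ij = (−1)^(i+j)·(3×3 minor ij) of I−A; the adjugate is their transpose:
adj(I−A) = Cᵀ =
  [ 0.747375   0.289250   0.301750   0.356250]
  [ 0.182000   0.550250   0.110500   0.236250]
  [ 0.263875   0.160500   0.616250   0.219750]
  [ 0.189000   0.244000   0.114750   0.572750]
det(I−A) = Σ_j (I−A)_1j·C_1j = (0.80)(0.747375) + (-0.20)(0.182000) + (-0.30)(0.263875) + (-0.30)(0.189000) = 0.4256375
(I − A)⁻¹ = adj(I−A) / det(I−A) ≈
  [   1.7559     0.6796     0.7089     0.8370]
  [   0.4276     1.2928     0.2596     0.5550]
  [   0.6200     0.3771     1.4478     0.5163]
  [   0.4440     0.5733     0.2696     1.3456]
The output multiplier for sector j is the column-j sum of the Leontief inverse (I − A)⁻¹ = adj(I−A) / det(I−A).
Column T of adj(I−A): (0.301750, 0.110500, 0.616250, 0.114750); det(I−A) = 0.4256375.
m_T = (0.301750 + 0.110500 + 0.616250 + 0.114750) / 0.4256375 = 1.14325 / 0.4256375 ≈ 2.686.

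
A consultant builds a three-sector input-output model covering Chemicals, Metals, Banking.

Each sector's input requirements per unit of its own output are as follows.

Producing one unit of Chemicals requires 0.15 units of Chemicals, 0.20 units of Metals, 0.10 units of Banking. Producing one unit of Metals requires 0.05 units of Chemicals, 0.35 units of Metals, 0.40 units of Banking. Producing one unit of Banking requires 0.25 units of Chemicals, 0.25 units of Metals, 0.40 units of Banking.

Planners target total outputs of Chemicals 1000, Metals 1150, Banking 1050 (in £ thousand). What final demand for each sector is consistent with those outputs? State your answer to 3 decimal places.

I − A =
  [   0.85    -0.05    -0.25]
  [  -0.20     0.65    -0.25]
  [  -0.10    -0.40     0.60]
d = (I − A) x:
  d_1 = (+0.85)·1000 + (-0.05)·1150 + (-0.25)·1050 = 530.000
  d_2 = (-0.20)·1000 + (+0.65)·1150 + (-0.25)·1050 = 285.000
  d_3 = (-0.10)·1000 + (-0.40)·1150 + (+0.60)·1050 = 70.000

d_1 = 530.000, d_2 = 285.000, d_3 = 70.000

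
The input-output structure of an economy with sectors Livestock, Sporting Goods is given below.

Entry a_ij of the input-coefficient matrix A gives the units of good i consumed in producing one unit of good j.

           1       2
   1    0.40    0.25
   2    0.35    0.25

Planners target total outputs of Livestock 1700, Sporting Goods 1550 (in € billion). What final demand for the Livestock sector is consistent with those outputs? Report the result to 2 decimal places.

d_1 = 632.50

I − A =
  [   0.60    -0.25]
  [  -0.35     0.75]
d = (I − A) x:
  d_1 = (+0.60)·1700 + (-0.25)·1550 = 632.50
  d_2 = (-0.35)·1700 + (+0.75)·1550 = 567.50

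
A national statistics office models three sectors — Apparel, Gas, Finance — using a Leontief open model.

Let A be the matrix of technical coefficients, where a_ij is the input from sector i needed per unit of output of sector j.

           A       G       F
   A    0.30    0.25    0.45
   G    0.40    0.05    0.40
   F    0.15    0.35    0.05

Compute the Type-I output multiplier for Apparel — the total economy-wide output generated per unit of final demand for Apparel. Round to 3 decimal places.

I − A =
  [   0.70    -0.25    -0.45]
  [  -0.40     0.95    -0.40]
  [  -0.15    -0.35     0.95]
Cofactors of I−A, C_ij = (−1)^(i+j)·(minor ij) (rows/columns in the sector order above):
  C_11 = (0.95)(0.95) − (-0.40)(-0.35) = 0.7625
  C_12 = −[(-0.40)(0.95) − (-0.40)(-0.15)] = 0.4400
  C_13 = (-0.40)(-0.35) − (0.95)(-0.15) = 0.2825
  C_21 = −[(-0.25)(0.95) − (-0.45)(-0.35)] = 0.3950
  C_22 = (0.70)(0.95) − (-0.45)(-0.15) = 0.5975
  C_23 = −[(0.70)(-0.35) − (-0.25)(-0.15)] = 0.2825
  C_31 = (-0.25)(-0.40) − (-0.45)(0.95) = 0.5275
  C_32 = −[(0.70)(-0.40) − (-0.45)(-0.40)] = 0.4600
  C_33 = (0.70)(0.95) − (-0.25)(-0.40) = 0.5650
det(I−A) = Σ_j (I−A)_1j·C_1j = (0.70)(0.7625) + (-0.25)(0.4400) + (-0.45)(0.2825) = 0.296625
adj(I−A) = Cᵀ =
  [ 0.7625   0.3950   0.5275]
  [ 0.4400   0.5975   0.4600]
  [ 0.2825   0.2825   0.5650]
(I − A)⁻¹ = adj(I−A) / det(I−A) ≈
  [   2.5706     1.3316     1.7783]
  [   1.4834     2.0143     1.5508]
  [   0.9524     0.9524     1.9048]
The output multiplier for sector j is the column-j sum of the Leontief inverse (I − A)⁻¹ = adj(I−A) / det(I−A).
Column A of adj(I−A): (0.7625, 0.4400, 0.2825); det(I−A) = 0.296625.
m_A = (0.7625 + 0.4400 + 0.2825) / 0.296625 = 1.485 / 0.296625 ≈ 5.006.

m_A = 5.006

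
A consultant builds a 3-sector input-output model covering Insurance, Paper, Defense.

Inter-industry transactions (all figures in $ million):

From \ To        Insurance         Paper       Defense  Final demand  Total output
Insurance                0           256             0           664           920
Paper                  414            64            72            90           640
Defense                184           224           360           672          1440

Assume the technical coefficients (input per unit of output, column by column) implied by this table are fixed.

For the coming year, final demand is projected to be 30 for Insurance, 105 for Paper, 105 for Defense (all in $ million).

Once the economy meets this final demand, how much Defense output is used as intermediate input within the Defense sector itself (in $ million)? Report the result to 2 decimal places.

Technical coefficients a_ij = z_ij / X_j:
  a_11 = 0/920 = 0.00, a_21 = 414/920 = 0.45, a_31 = 184/920 = 0.20
  a_12 = 256/640 = 0.40, a_22 = 64/640 = 0.10, a_32 = 224/640 = 0.35
  a_13 = 0/1440 = 0.00, a_23 = 72/1440 = 0.05, a_33 = 360/1440 = 0.25
I − A =
  [   1.00    -0.40     0.00]
  [  -0.45     0.90    -0.05]
  [  -0.20    -0.35     0.75]
Cofactors of I−A, C_ij = (−1)^(i+j)·(minor ij) (rows/columns in the sector order above):
  C_11 = (0.90)(0.75) − (-0.05)(-0.35) = 0.6575
  C_12 = −[(-0.45)(0.75) − (-0.05)(-0.20)] = 0.3475
  C_13 = (-0.45)(-0.35) − (0.90)(-0.20) = 0.3375
  C_21 = −[(-0.40)(0.75) − (0.00)(-0.35)] = 0.3000
  C_22 = (1.00)(0.75) − (0.00)(-0.20) = 0.7500
  C_23 = −[(1.00)(-0.35) − (-0.40)(-0.20)] = 0.4300
  C_31 = (-0.40)(-0.05) − (0.00)(0.90) = 0.0200
  C_32 = −[(1.00)(-0.05) − (0.00)(-0.45)] = 0.0500
  C_33 = (1.00)(0.90) − (-0.40)(-0.45) = 0.7200
det(I−A) = Σ_j (I−A)_1j·C_1j = (1.00)(0.6575) + (-0.40)(0.3475) + (0.00)(0.3375) = 0.5185
adj(I−A) = Cᵀ =
  [ 0.6575   0.3000   0.0200]
  [ 0.3475   0.7500   0.0500]
  [ 0.3375   0.4300   0.7200]
(I − A)⁻¹ = adj(I−A) / det(I−A) ≈
  [   1.2681     0.5786     0.0386]
  [   0.6702     1.4465     0.0964]
  [   0.6509     0.8293     1.3886]
First solve x = (I − A)⁻¹ d = adj(I−A)·d / det(I−A); in particular x_3 = (0.3375·30 + 0.4300·105 + 0.7200·105) / 0.5185 = 130.875 / 0.5185 ≈ 252.4108.
Intermediate flow from 3 to 3: z_33 = a_33 · x_3 = 0.25 × 130.875 / 0.5185 = 32.71875 / 0.5185 ≈ 63.10.

z_33 = 63.10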